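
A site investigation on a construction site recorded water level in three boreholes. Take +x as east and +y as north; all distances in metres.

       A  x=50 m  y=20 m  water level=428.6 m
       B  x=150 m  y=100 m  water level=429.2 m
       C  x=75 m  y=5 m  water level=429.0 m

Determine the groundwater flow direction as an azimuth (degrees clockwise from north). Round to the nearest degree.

Taking A as reference: B−A = (100, 80, +0.6); C−A = (25, -15, +0.4).
Solve a·Δx + b·Δy = Δh: det = 100·(-15) − 25·80 = -3500.
∂h/∂x = [(+0.6)·(-15) − (+0.4)·80] / -3500 = +0.01171
∂h/∂y = [100·(+0.4) − 25·(+0.6)] / -3500 = -0.007143
Flow direction (−∇h) has components (-0.01171 E, +0.007143 N).
Azimuth = atan2(E, N) = atan2(-0.01171, +0.007143) = 301.4° ≈ 301°.

301°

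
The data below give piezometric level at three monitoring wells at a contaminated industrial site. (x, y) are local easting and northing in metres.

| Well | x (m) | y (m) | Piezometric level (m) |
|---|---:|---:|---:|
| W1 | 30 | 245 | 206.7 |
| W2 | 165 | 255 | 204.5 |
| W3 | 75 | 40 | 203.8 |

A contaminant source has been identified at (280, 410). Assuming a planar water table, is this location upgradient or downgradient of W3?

Differences from W1: to W2 (Δx, Δy, Δh) = (135, 10, -2.2); to W3 = (45, -205, -2.9).
Determinant of the coordinate differences = 135·(-205) − 45·10 = -28125.
∂h/∂x = [(-2.2)·(-205) − (-2.9)·10] / -28125 = -0.01707
∂h/∂y = [135·(-2.9) − 45·(-2.2)] / -28125 = +0.01040
Head at (280, 410) = 206.7 + (-0.01707)·(250) + (+0.01040)·(165) = 204.15 m.
That is higher than the 203.8 m at W3, so the point is upgradient.

upgradient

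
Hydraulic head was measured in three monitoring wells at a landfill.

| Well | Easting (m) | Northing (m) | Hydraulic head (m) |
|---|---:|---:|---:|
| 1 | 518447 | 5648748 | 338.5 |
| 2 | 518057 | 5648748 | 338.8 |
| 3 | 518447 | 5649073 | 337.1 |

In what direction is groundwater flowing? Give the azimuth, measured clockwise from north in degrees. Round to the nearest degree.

010°

∂h/∂x = (338.8 − 338.5) / (518057 − 518447) = -0.0007692
∂h/∂y = (337.1 − 338.5) / (5649073 − 5648748) = -0.004308
Flow direction (−∇h) has components (+0.0007692 E, +0.004308 N).
Azimuth = atan2(E, N) = atan2(+0.0007692, +0.004308) = 10.1° ≈ 010°.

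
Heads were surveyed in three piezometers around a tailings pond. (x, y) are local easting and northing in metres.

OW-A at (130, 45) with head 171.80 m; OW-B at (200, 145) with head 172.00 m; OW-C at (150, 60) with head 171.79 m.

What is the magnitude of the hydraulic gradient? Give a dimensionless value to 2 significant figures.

With h = a·x + b·y + c and OW-A as origin, the differences give:
  70·a + 100·b = +0.20
  20·a + 15·b = -0.01
Eliminate b (×15 and ×100, subtract): -950·a = 4.000 → a = ∂h/∂x = -0.004211
Back-substitute: b = ∂h/∂y = +0.004947.
|∇h| = √(-0.004211² + 0.004947²) = 0.006497

0.0065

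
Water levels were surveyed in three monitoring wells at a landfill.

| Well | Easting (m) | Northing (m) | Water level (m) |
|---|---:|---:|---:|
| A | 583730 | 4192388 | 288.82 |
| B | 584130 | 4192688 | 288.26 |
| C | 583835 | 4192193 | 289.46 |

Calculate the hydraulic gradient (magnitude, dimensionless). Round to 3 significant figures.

0.00297

Taking A as reference: B−A = (400, 300, -0.56); C−A = (105, -195, +0.64).
Determinant of the coordinate differences = 400·(-195) − 105·300 = -109500.
∂h/∂x = [(-0.56)·(-195) − (+0.64)·300] / -109500 = +0.0007562
∂h/∂y = [400·(+0.64) − 105·(-0.56)] / -109500 = -0.002875
|∇h| = √(0.0007562² + -0.002875²) = 0.002973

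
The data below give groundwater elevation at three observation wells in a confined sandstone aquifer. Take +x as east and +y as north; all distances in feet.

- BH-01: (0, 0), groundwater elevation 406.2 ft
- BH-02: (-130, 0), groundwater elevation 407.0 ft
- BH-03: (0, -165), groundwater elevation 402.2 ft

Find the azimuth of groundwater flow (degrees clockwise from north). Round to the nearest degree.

166°

∂h/∂x = (407.0 − 406.2) / (-130 − 0) = -0.006154
∂h/∂y = (402.2 − 406.2) / (-165 − 0) = +0.02424
Flow direction (−∇h) has components (+0.006154 E, -0.02424 N).
Azimuth = atan2(E, N) = atan2(+0.006154, -0.02424) = 165.8° ≈ 166°.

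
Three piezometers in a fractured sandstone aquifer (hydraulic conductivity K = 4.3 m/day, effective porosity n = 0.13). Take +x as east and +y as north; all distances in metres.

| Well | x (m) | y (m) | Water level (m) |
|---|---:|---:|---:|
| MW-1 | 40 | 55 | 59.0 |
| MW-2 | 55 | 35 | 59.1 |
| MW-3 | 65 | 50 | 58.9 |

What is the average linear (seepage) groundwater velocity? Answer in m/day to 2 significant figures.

0.37 m/day

With h = a·x + b·y + c and MW-1 as origin, the differences give:
  15·a + (-20)·b = +0.1
  25·a + (-5)·b = -0.1
Eliminate b (×(-5) and ×(-20), subtract): 425·a = -2.50 → a = ∂h/∂x = -0.005882
Back-substitute: b = ∂h/∂y = -0.009412.
|∇h| = √(-0.005882² + -0.009412²) = 0.0111
Seepage velocity v = K·i/n = 4.3 × 0.0111 / 0.13 = 0.3672 m/day.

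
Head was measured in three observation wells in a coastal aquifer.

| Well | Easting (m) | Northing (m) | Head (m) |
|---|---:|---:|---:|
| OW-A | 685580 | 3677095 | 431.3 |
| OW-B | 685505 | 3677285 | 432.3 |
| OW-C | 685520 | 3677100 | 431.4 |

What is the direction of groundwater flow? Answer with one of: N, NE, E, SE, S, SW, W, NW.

Differences from OW-A: to OW-B (Δx, Δy, Δh) = (-75, 190, +1.0); to OW-C = (-60, 5, +0.1).
Solve a·Δx + b·Δy = Δh: det = (-75)·5 − (-60)·190 = 11025.
∂h/∂x = [(+1.0)·5 − (+0.1)·190] / 11025 = -0.001270
∂h/∂y = [(-75)·(+0.1) − (-60)·(+1.0)] / 11025 = +0.004762
Flow = −∇h = (+0.001270 east, -0.004762 north), which points south.

S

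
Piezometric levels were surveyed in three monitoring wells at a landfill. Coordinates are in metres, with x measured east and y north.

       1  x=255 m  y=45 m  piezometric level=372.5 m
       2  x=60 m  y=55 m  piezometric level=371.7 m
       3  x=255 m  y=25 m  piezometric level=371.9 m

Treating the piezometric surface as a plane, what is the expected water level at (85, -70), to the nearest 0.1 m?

With h = a·x + b·y + c and 1 as origin, the differences give:
  (-195)·a + 10·b = -0.8
  0·a + (-20)·b = -0.6
Eliminate b (×(-20) and ×10, subtract): 3900·a = 22.00 → a = ∂h/∂x = +0.005641
Back-substitute: b = ∂h/∂y = +0.03000.
h(85, -70) = 372.5 + (+0.005641)·(-170) + (+0.03000)·(-115) = 372.5 -0.959 -3.450 = 368.091 m.

368.1 m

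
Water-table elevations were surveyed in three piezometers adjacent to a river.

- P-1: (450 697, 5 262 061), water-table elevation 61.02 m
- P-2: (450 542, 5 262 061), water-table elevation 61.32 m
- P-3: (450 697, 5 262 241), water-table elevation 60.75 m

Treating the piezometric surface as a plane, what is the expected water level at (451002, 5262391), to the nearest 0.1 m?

∂h/∂x = (61.32 − 61.02) / (450542 − 450697) = -0.001935
∂h/∂y = (60.75 − 61.02) / (5262241 − 5262061) = -0.001500
h(451002, 5262391) = 61.02 + (-0.001935)·(305) + (-0.001500)·(330) = 61.02 -0.590 -0.495 = 59.935 m.

59.9 m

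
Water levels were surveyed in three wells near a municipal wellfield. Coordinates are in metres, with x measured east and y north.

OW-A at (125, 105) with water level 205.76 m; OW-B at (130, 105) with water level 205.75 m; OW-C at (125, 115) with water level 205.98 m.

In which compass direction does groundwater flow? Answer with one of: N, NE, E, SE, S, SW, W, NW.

S

Differences from OW-A: to OW-B (Δx, Δy, Δh) = (5, 0, -0.01); to OW-C = (0, 10, +0.22).
Solve a·Δx + b·Δy = Δh: det = 5·10 − 0·0 = 50.
∂h/∂x = [(-0.01)·10 − (+0.22)·0] / 50 = -0.002000
∂h/∂y = [5·(+0.22) − 0·(-0.01)] / 50 = +0.02200
Flow = −∇h = (+0.002000 east, -0.02200 north), which points south.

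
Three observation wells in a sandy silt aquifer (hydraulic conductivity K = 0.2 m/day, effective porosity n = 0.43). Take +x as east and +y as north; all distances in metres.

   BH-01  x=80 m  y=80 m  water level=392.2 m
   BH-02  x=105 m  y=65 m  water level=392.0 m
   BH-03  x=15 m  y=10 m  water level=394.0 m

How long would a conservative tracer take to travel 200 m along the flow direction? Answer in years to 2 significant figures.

62 years

Taking BH-01 as reference: BH-02−BH-01 = (25, -15, -0.2); BH-03−BH-01 = (-65, -70, +1.8).
Solve a·Δx + b·Δy = Δh: det = 25·(-70) − (-65)·(-15) = -2725.
∂h/∂x = [(-0.2)·(-70) − (+1.8)·(-15)] / -2725 = -0.01505
∂h/∂y = [25·(+1.8) − (-65)·(-0.2)] / -2725 = -0.01174
|∇h| = √(-0.01505² + -0.01174²) = 0.01909
Seepage velocity v = K·i/n = 0.2 × 0.01909 / 0.43 = 0.008879 m/day.
t = 200 / 0.008879 = 2.253e+04 days = 61.7 years.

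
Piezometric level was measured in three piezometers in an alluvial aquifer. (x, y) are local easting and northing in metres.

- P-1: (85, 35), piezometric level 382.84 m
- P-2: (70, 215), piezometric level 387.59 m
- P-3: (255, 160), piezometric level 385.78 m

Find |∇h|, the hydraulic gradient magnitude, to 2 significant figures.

Differences from P-1: to P-2 (Δx, Δy, Δh) = (-15, 180, +4.75); to P-3 = (170, 125, +2.94).
Solve a·Δx + b·Δy = Δh: det = (-15)·125 − 170·180 = -32475.
∂h/∂x = [(+4.75)·125 − (+2.94)·180] / -32475 = -0.001988
∂h/∂y = [(-15)·(+2.94) − 170·(+4.75)] / -32475 = +0.02622
|∇h| = √(-0.001988² + 0.02622²) = 0.0263

0.026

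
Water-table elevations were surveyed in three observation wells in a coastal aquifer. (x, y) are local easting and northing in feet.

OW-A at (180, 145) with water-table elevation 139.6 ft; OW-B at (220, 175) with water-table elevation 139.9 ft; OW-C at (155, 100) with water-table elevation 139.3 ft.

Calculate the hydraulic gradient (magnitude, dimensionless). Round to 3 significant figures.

0.00606

Taking OW-A as reference: OW-B−OW-A = (40, 30, +0.3); OW-C−OW-A = (-25, -45, -0.3).
Solve a·Δx + b·Δy = Δh: det = 40·(-45) − (-25)·30 = -1050.
∂h/∂x = [(+0.3)·(-45) − (-0.3)·30] / -1050 = +0.004286
∂h/∂y = [40·(-0.3) − (-25)·(+0.3)] / -1050 = +0.004286
|∇h| = √(0.004286² + 0.004286²) = 0.006061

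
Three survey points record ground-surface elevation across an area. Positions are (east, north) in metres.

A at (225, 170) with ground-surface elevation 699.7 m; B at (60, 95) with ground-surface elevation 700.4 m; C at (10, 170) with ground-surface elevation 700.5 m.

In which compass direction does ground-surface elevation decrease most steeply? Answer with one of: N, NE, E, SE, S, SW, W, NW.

Three-point gradient (reference A): Δ to B = (-165, -75, +0.7), Δ to C = (-215, 0, +0.8).
∂z/∂x = -0.003721, ∂z/∂y = -0.001147 (det = -16125).
Steepest decrease is along −∇f = (+0.003721 E, +0.001147 N) → east.

E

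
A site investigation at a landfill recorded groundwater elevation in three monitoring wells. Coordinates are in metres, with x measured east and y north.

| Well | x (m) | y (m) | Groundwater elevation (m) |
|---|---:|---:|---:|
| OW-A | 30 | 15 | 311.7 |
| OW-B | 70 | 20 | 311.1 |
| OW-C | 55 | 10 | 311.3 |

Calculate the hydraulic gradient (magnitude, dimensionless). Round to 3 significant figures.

Differences from OW-A: to OW-B (Δx, Δy, Δh) = (40, 5, -0.6); to OW-C = (25, -5, -0.4).
Solve a·Δx + b·Δy = Δh: det = 40·(-5) − 25·5 = -325.
∂h/∂x = [(-0.6)·(-5) − (-0.4)·5] / -325 = -0.01538
∂h/∂y = [40·(-0.4) − 25·(-0.6)] / -325 = +0.003077
|∇h| = √(-0.01538² + 0.003077²) = 0.01568

0.0157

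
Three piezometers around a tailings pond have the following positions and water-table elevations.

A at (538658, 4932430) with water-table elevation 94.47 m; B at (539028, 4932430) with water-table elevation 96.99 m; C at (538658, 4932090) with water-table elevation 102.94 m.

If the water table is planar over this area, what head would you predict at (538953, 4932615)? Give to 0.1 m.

91.9 m

∂h/∂x = (96.99 − 94.47) / (539028 − 538658) = +0.006811
∂h/∂y = (102.94 − 94.47) / (4932090 − 4932430) = -0.02491
h(538953, 4932615) = 94.47 + (+0.006811)·(295) + (-0.02491)·(185) = 94.47 +2.009 -4.609 = 91.871 m.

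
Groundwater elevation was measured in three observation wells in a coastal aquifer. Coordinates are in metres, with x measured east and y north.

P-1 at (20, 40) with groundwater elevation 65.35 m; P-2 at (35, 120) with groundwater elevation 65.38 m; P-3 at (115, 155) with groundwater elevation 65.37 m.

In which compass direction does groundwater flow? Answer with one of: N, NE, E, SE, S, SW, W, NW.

Taking P-1 as reference: P-2−P-1 = (15, 80, +0.03); P-3−P-1 = (95, 115, +0.02).
Determinant of the coordinate differences = 15·115 − 95·80 = -5875.
∂h/∂x = [(+0.03)·115 − (+0.02)·80] / -5875 = -0.0003149
∂h/∂y = [15·(+0.02) − 95·(+0.03)] / -5875 = +0.0004340
Flow = −∇h = (+0.0003149 east, -0.0004340 north), which points southeast.

SE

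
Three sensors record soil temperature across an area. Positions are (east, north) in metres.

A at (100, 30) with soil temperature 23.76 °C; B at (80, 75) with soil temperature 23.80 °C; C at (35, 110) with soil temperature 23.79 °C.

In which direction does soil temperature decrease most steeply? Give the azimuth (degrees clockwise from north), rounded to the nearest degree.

223°

Three-point gradient (reference A): Δ to B = (-20, 45, +0.04), Δ to C = (-65, 80, +0.03).
∂T/∂x = +0.001396, ∂T/∂y = +0.001509 (det = 1325).
Steepest decrease is along −∇f: components (-0.001396 E, -0.001509 N).
Azimuth = atan2(-0.001396, -0.001509) = 222.8° ≈ 223°.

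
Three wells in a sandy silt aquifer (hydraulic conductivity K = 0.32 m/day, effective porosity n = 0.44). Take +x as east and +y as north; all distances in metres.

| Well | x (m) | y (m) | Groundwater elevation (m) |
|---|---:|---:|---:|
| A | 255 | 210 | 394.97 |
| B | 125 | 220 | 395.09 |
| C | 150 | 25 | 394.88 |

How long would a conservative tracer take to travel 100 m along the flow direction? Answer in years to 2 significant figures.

With h = a·x + b·y + c and A as origin, the differences give:
  (-130)·a + 10·b = +0.12
  (-105)·a + (-185)·b = -0.09
Eliminate b (×(-185) and ×10, subtract): 25100·a = -21.300 → a = ∂h/∂x = -0.0008486
Back-substitute: b = ∂h/∂y = +0.0009681.
|∇h| = √(-0.0008486² + 0.0009681²) = 0.001287
Seepage velocity v = K·i/n = 0.32 × 0.001287 / 0.44 = 0.000936 m/day.
t = 100 / 0.000936 = 1.068e+05 days = 292 years.

290 years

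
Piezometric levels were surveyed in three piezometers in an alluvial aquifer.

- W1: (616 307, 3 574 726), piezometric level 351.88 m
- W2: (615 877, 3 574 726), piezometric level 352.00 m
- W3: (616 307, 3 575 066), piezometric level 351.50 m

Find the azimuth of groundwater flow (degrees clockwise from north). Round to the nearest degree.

∂h/∂x = (352.00 − 351.88) / (615877 − 616307) = -0.0002791
∂h/∂y = (351.50 − 351.88) / (3575066 − 3574726) = -0.001118
Flow direction (−∇h) has components (+0.0002791 E, +0.001118 N).
Azimuth = atan2(E, N) = atan2(+0.0002791, +0.001118) = 14.0° ≈ 014°.

014°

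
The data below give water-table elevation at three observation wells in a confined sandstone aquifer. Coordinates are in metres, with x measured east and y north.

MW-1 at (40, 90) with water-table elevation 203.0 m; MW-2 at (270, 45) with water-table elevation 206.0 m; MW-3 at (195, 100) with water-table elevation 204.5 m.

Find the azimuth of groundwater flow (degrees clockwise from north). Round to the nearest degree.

Differences from MW-1: to MW-2 (Δx, Δy, Δh) = (230, -45, +3.0); to MW-3 = (155, 10, +1.5).
Determinant of the coordinate differences = 230·10 − 155·(-45) = 9275.
∂h/∂x = [(+3.0)·10 − (+1.5)·(-45)] / 9275 = +0.01051
∂h/∂y = [230·(+1.5) − 155·(+3.0)] / 9275 = -0.01294
Flow direction (−∇h) has components (-0.01051 E, +0.01294 N).
Azimuth = atan2(E, N) = atan2(-0.01051, +0.01294) = 320.9° ≈ 321°.

321°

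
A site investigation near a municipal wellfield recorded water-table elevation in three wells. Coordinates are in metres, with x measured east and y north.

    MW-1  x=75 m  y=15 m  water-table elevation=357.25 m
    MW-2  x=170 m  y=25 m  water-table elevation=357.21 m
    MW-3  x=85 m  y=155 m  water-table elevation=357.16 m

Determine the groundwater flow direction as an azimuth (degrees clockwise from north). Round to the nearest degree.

Differences from MW-1: to MW-2 (Δx, Δy, Δh) = (95, 10, -0.04); to MW-3 = (10, 140, -0.09).
Solve a·Δx + b·Δy = Δh: det = 95·140 − 10·10 = 13200.
∂h/∂x = [(-0.04)·140 − (-0.09)·10] / 13200 = -0.0003561
∂h/∂y = [95·(-0.09) − 10·(-0.04)] / 13200 = -0.0006174
Flow direction (−∇h) has components (+0.0003561 E, +0.0006174 N).
Azimuth = atan2(E, N) = atan2(+0.0003561, +0.0006174) = 30.0° ≈ 030°.

030°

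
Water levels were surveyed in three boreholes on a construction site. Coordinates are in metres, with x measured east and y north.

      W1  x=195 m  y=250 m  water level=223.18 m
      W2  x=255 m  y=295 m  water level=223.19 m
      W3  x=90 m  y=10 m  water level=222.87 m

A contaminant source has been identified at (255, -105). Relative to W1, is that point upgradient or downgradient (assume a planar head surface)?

downgradient

With h = a·x + b·y + c and W1 as origin, the differences give:
  60·a + 45·b = +0.01
  (-105)·a + (-240)·b = -0.31
Eliminate b (×(-240) and ×45, subtract): -9675·a = 11.550 → a = ∂h/∂x = -0.001194
Back-substitute: b = ∂h/∂y = +0.001814.
Head at (255, -105) = 223.18 + (-0.001194)·(60) + (+0.001814)·(-355) = 222.46 m.
That is lower than the 223.18 m at W1, so the point is downgradient.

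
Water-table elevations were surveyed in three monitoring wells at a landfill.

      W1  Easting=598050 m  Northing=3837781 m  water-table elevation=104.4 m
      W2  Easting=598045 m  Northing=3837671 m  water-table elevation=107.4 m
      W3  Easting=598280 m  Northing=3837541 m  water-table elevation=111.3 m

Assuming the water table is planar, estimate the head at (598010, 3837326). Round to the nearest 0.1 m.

116.8 m

Differences from W1: to W2 (Δx, Δy, Δh) = (-5, -110, +3.0); to W3 = (230, -240, +6.9).
Determinant of the coordinate differences = (-5)·(-240) − 230·(-110) = 26500.
∂h/∂x = [(+3.0)·(-240) − (+6.9)·(-110)] / 26500 = +0.001472
∂h/∂y = [(-5)·(+6.9) − 230·(+3.0)] / 26500 = -0.02734
h(598010, 3837326) = 104.4 + (+0.001472)·(-40) + (-0.02734)·(-455) = 104.4 -0.059 +12.440 = 116.781 m.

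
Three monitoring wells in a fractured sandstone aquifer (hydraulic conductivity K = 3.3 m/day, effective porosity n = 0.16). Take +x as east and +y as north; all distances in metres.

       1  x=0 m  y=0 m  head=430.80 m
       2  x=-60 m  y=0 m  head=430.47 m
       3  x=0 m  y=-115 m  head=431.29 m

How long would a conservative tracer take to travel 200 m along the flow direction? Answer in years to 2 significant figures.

3.8 years

∂h/∂x = (430.47 − 430.80) / (-60 − 0) = +0.005500
∂h/∂y = (431.29 − 430.80) / (-115 − 0) = -0.004261
|∇h| = √(0.005500² + -0.004261²) = 0.006957
Seepage velocity v = K·i/n = 3.3 × 0.006957 / 0.16 = 0.1435 m/day.
t = 200 / 0.1435 = 1394 days = 3.82 years.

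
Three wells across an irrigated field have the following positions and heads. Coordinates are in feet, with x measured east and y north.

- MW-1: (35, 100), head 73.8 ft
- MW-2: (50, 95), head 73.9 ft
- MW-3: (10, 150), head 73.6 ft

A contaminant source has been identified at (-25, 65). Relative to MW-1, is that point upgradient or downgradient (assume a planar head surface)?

Taking MW-1 as reference: MW-2−MW-1 = (15, -5, +0.1); MW-3−MW-1 = (-25, 50, -0.2).
Solve a·Δx + b·Δy = Δh: det = 15·50 − (-25)·(-5) = 625.
∂h/∂x = [(+0.1)·50 − (-0.2)·(-5)] / 625 = +0.006400
∂h/∂y = [15·(-0.2) − (-25)·(+0.1)] / 625 = -0.0008000
Head at (-25, 65) = 73.8 + (+0.006400)·(-60) + (-0.0008000)·(-35) = 73.44 ft.
That is lower than the 73.8 ft at MW-1, so the point is downgradient.

downgradient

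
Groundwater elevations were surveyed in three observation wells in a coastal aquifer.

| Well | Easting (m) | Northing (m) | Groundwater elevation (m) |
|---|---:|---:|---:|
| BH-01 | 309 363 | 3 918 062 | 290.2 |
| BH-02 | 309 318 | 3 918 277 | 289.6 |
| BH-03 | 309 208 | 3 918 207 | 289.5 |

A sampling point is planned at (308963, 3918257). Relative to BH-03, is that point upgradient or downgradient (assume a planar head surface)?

With h = a·x + b·y + c and BH-01 as origin, the differences give:
  (-45)·a + 215·b = -0.6
  (-155)·a + 145·b = -0.7
Eliminate b (×145 and ×215, subtract): 26800·a = 63.50 → a = ∂h/∂x = +0.002369
Back-substitute: b = ∂h/∂y = -0.002295.
Head at (308963, 3918257) = 290.2 + (+0.002369)·(-400) + (-0.002295)·(195) = 288.80 m.
That is lower than the 289.5 m at BH-03, so the point is downgradient.

downgradient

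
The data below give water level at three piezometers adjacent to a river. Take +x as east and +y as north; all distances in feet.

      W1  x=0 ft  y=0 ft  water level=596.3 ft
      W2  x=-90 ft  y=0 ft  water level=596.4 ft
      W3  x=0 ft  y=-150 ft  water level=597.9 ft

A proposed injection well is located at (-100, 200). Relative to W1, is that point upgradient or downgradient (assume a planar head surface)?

∂h/∂x = (596.4 − 596.3) / (-90 − 0) = -0.001111
∂h/∂y = (597.9 − 596.3) / (-150 − 0) = -0.01067
Head at (-100, 200) = 596.3 + (-0.001111)·(-100) + (-0.01067)·(200) = 594.28 ft.
That is lower than the 596.3 ft at W1, so the point is downgradient.

downgradient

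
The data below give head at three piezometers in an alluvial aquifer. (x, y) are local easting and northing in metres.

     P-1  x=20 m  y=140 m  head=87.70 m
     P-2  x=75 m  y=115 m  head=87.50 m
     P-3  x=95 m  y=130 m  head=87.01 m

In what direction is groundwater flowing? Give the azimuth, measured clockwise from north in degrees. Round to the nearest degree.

034°

Differences from P-1: to P-2 (Δx, Δy, Δh) = (55, -25, -0.20); to P-3 = (75, -10, -0.69).
Determinant of the coordinate differences = 55·(-10) − 75·(-25) = 1325.
∂h/∂x = [(-0.20)·(-10) − (-0.69)·(-25)] / 1325 = -0.01151
∂h/∂y = [55·(-0.69) − 75·(-0.20)] / 1325 = -0.01732
Flow direction (−∇h) has components (+0.01151 E, +0.01732 N).
Azimuth = atan2(E, N) = atan2(+0.01151, +0.01732) = 33.6° ≈ 034°.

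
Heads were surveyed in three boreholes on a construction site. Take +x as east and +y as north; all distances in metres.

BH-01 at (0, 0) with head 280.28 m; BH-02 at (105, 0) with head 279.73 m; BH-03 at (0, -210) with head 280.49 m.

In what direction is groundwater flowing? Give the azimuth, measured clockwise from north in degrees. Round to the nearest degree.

∂h/∂x = (279.73 − 280.28) / (105 − 0) = -0.005238
∂h/∂y = (280.49 − 280.28) / (-210 − 0) = -0.001000
Flow direction (−∇h) has components (+0.005238 E, +0.001000 N).
Azimuth = atan2(E, N) = atan2(+0.005238, +0.001000) = 79.2° ≈ 079°.

079°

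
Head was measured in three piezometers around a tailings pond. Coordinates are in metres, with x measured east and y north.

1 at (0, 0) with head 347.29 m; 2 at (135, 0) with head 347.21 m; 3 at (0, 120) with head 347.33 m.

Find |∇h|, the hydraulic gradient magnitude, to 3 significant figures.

0.000680

∂h/∂x = (347.21 − 347.29) / (135 − 0) = -0.0005926
∂h/∂y = (347.33 − 347.29) / (120 − 0) = +0.0003333
|∇h| = √(-0.0005926² + 0.0003333²) = 0.0006799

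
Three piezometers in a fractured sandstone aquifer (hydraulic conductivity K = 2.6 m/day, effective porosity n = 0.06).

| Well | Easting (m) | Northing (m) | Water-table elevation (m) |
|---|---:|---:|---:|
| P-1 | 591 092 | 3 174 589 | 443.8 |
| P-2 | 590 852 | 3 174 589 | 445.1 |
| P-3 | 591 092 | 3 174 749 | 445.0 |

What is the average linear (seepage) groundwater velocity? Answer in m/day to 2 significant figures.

∂h/∂x = (445.1 − 443.8) / (590852 − 591092) = -0.005417
∂h/∂y = (445.0 − 443.8) / (3174749 − 3174589) = +0.007500
|∇h| = √(-0.005417² + 0.007500²) = 0.009252
Seepage velocity v = K·i/n = 2.6 × 0.009252 / 0.06 = 0.4009 m/day.

0.40 m/day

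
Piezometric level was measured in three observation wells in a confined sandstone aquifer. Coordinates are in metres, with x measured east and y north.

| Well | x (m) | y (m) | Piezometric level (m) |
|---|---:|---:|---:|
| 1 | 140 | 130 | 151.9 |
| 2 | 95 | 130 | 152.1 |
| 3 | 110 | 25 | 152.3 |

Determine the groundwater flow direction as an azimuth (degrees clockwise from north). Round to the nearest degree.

With h = a·x + b·y + c and 1 as origin, the differences give:
  (-45)·a + 0·b = +0.2
  (-30)·a + (-105)·b = +0.4
Eliminate b (×(-105) and ×0, subtract): 4725·a = -21.00 → a = ∂h/∂x = -0.004444
Back-substitute: b = ∂h/∂y = -0.002540.
Flow direction (−∇h) has components (+0.004444 E, +0.002540 N).
Azimuth = atan2(E, N) = atan2(+0.004444, +0.002540) = 60.3° ≈ 060°.

060°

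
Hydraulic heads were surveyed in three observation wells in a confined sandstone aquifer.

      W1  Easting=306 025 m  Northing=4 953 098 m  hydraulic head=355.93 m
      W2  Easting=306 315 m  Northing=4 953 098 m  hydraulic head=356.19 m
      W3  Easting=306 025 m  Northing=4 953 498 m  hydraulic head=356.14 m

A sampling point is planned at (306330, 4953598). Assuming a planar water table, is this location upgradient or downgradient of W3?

upgradient

∂h/∂x = (356.19 − 355.93) / (306315 − 306025) = +0.0008966
∂h/∂y = (356.14 − 355.93) / (4953498 − 4953098) = +0.0005250
Head at (306330, 4953598) = 355.93 + (+0.0008966)·(305) + (+0.0005250)·(500) = 356.47 m.
That is higher than the 356.14 m at W3, so the point is upgradient.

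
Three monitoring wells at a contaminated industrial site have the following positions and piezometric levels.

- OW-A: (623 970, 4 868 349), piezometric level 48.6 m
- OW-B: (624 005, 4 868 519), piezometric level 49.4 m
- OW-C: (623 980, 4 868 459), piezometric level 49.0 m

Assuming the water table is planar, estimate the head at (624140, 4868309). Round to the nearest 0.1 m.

Taking OW-A as reference: OW-B−OW-A = (35, 170, +0.8); OW-C−OW-A = (10, 110, +0.4).
Determinant of the coordinate differences = 35·110 − 10·170 = 2150.
∂h/∂x = [(+0.8)·110 − (+0.4)·170] / 2150 = +0.009302
∂h/∂y = [35·(+0.4) − 10·(+0.8)] / 2150 = +0.002791
h(624140, 4868309) = 48.6 + (+0.009302)·(170) + (+0.002791)·(-40) = 48.6 +1.581 -0.112 = 50.070 m.

50.1 m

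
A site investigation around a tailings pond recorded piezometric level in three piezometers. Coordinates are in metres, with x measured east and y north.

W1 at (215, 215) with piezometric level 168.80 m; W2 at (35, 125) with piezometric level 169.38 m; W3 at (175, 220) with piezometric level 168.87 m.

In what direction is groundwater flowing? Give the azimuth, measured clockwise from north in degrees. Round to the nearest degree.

Taking W1 as reference: W2−W1 = (-180, -90, +0.58); W3−W1 = (-40, 5, +0.07).
Determinant of the coordinate differences = (-180)·5 − (-40)·(-90) = -4500.
∂h/∂x = [(+0.58)·5 − (+0.07)·(-90)] / -4500 = -0.002044
∂h/∂y = [(-180)·(+0.07) − (-40)·(+0.58)] / -4500 = -0.002356
Flow direction (−∇h) has components (+0.002044 E, +0.002356 N).
Azimuth = atan2(E, N) = atan2(+0.002044, +0.002356) = 41.0° ≈ 041°.

041°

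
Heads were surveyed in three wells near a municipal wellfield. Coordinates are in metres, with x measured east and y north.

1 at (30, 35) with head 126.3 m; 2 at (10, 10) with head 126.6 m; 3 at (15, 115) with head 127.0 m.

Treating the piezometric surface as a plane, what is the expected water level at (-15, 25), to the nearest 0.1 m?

127.2 m

With h = a·x + b·y + c and 1 as origin, the differences give:
  (-20)·a + (-25)·b = +0.3
  (-15)·a + 80·b = +0.7
Eliminate b (×80 and ×(-25), subtract): -1975·a = 41.50 → a = ∂h/∂x = -0.02101
Back-substitute: b = ∂h/∂y = +0.004810.
h(-15, 25) = 126.3 + (-0.02101)·(-45) + (+0.004810)·(-10) = 126.3 +0.946 -0.048 = 127.197 m.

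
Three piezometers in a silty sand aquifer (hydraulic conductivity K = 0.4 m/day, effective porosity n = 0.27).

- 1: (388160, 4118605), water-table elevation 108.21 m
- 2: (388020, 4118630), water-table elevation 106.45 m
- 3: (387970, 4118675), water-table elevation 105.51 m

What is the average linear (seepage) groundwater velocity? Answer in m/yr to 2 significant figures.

Taking 1 as reference: 2−1 = (-140, 25, -1.76); 3−1 = (-190, 70, -2.70).
Determinant of the coordinate differences = (-140)·70 − (-190)·25 = -5050.
∂h/∂x = [(-1.76)·70 − (-2.70)·25] / -5050 = +0.01103
∂h/∂y = [(-140)·(-2.70) − (-190)·(-1.76)] / -5050 = -0.008634
|∇h| = √(0.01103² + -0.008634²) = 0.01401
Seepage velocity v = K·i/n = 0.4 × 0.01401 / 0.27 = 0.02076 m/day = 7.583 m/yr.

7.6 m/yr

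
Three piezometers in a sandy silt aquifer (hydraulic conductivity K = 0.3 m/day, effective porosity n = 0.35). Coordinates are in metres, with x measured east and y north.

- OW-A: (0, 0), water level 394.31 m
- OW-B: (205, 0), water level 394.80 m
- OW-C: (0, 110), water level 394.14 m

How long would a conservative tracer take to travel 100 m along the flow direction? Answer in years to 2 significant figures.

∂h/∂x = (394.80 − 394.31) / (205 − 0) = +0.002390
∂h/∂y = (394.14 − 394.31) / (110 − 0) = -0.001545
|∇h| = √(0.002390² + -0.001545²) = 0.002846
Seepage velocity v = K·i/n = 0.3 × 0.002846 / 0.35 = 0.002439 m/day.
t = 100 / 0.002439 = 4.1e+04 days = 112 years.

110 years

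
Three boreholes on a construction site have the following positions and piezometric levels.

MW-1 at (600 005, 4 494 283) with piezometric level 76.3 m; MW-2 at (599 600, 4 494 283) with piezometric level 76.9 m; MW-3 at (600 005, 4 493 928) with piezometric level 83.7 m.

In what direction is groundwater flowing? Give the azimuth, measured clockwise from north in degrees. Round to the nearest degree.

004°

∂h/∂x = (76.9 − 76.3) / (599600 − 600005) = -0.001481
∂h/∂y = (83.7 − 76.3) / (4493928 − 4494283) = -0.02085
Flow direction (−∇h) has components (+0.001481 E, +0.02085 N).
Azimuth = atan2(E, N) = atan2(+0.001481, +0.02085) = 4.1° ≈ 004°.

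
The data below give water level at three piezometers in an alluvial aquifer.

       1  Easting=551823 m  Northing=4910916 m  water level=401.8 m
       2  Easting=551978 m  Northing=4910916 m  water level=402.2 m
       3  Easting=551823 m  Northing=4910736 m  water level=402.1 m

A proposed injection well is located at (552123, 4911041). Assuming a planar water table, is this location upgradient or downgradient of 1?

upgradient

∂h/∂x = (402.2 − 401.8) / (551978 − 551823) = +0.002581
∂h/∂y = (402.1 − 401.8) / (4910736 − 4910916) = -0.001667
Head at (552123, 4911041) = 401.8 + (+0.002581)·(300) + (-0.001667)·(125) = 402.37 m.
That is higher than the 401.8 m at 1, so the point is upgradient.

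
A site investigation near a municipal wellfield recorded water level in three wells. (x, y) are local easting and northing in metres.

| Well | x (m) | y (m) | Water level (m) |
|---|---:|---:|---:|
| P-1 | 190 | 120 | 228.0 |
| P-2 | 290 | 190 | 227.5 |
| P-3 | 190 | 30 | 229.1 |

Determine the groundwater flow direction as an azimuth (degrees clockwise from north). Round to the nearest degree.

344°

Taking P-1 as reference: P-2−P-1 = (100, 70, -0.5); P-3−P-1 = (0, -90, +1.1).
Solve a·Δx + b·Δy = Δh: det = 100·(-90) − 0·70 = -9000.
∂h/∂x = [(-0.5)·(-90) − (+1.1)·70] / -9000 = +0.003556
∂h/∂y = [100·(+1.1) − 0·(-0.5)] / -9000 = -0.01222
Flow direction (−∇h) has components (-0.003556 E, +0.01222 N).
Azimuth = atan2(E, N) = atan2(-0.003556, +0.01222) = 343.8° ≈ 344°.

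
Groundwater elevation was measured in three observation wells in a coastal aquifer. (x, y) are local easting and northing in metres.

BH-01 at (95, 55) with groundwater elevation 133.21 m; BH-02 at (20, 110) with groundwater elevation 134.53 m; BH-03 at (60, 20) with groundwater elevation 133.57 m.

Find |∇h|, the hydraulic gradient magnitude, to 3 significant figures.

0.0151

Three-point gradient (reference BH-01): Δ to BH-02 = (-75, 55, +1.32), Δ to BH-03 = (-35, -35, +0.36).
∂h/∂x = -0.01451, ∂h/∂y = +0.004220 (det = 4550).
|∇h| = √(-0.01451² + 0.004220²) = 0.01511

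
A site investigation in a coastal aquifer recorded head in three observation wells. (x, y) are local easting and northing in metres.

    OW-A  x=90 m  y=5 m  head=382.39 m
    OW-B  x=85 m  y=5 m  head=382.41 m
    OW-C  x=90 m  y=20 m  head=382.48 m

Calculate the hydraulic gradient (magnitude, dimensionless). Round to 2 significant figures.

Differences from OW-A: to OW-B (Δx, Δy, Δh) = (-5, 0, +0.02); to OW-C = (0, 15, +0.09).
Solve a·Δx + b·Δy = Δh: det = (-5)·15 − 0·0 = -75.
∂h/∂x = [(+0.02)·15 − (+0.09)·0] / -75 = -0.004000
∂h/∂y = [(-5)·(+0.09) − 0·(+0.02)] / -75 = +0.006000
|∇h| = √(-0.004000² + 0.006000²) = 0.007211

0.0072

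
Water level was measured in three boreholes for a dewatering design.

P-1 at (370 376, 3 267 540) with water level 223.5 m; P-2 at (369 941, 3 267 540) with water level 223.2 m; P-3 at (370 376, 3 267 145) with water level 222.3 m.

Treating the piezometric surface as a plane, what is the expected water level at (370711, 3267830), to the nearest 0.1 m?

224.6 m

∂h/∂x = (223.2 − 223.5) / (369941 − 370376) = +0.0006897
∂h/∂y = (222.3 − 223.5) / (3267145 − 3267540) = +0.003038
h(370711, 3267830) = 223.5 + (+0.0006897)·(335) + (+0.003038)·(290) = 223.5 +0.231 +0.881 = 224.612 m.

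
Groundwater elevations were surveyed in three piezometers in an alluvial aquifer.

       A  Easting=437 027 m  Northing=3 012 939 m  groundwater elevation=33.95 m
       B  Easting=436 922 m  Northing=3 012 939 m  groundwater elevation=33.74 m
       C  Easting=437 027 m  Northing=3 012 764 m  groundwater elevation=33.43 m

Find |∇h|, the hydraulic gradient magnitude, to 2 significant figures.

∂h/∂x = (33.74 − 33.95) / (436922 − 437027) = +0.002000
∂h/∂y = (33.43 − 33.95) / (3012764 − 3012939) = +0.002971
|∇h| = √(0.002000² + 0.002971²) = 0.003581

0.0036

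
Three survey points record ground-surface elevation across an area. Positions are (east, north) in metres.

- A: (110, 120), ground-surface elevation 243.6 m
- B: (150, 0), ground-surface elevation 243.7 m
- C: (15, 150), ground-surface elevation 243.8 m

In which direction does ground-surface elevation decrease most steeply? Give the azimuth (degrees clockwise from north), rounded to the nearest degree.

057°

Taking A as reference: B−A = (40, -120, +0.1); C−A = (-95, 30, +0.2).
Determinant of the coordinate differences = 40·30 − (-95)·(-120) = -10200.
∂z/∂x = [(+0.1)·30 − (+0.2)·(-120)] / -10200 = -0.002647
∂z/∂y = [40·(+0.2) − (-95)·(+0.1)] / -10200 = -0.001716
Steepest decrease is along −∇f: components (+0.002647 E, +0.001716 N).
Azimuth = atan2(+0.002647, +0.001716) = 57.1° ≈ 057°.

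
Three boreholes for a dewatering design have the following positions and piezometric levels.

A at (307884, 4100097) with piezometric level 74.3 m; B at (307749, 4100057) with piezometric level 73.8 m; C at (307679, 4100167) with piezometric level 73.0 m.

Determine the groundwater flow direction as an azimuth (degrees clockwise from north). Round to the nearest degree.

Differences from A: to B (Δx, Δy, Δh) = (-135, -40, -0.5); to C = (-205, 70, -1.3).
Determinant of the coordinate differences = (-135)·70 − (-205)·(-40) = -17650.
∂h/∂x = [(-0.5)·70 − (-1.3)·(-40)] / -17650 = +0.004929
∂h/∂y = [(-135)·(-1.3) − (-205)·(-0.5)] / -17650 = -0.004136
Flow direction (−∇h) has components (-0.004929 E, +0.004136 N).
Azimuth = atan2(E, N) = atan2(-0.004929, +0.004136) = 310.0° ≈ 310°.

310°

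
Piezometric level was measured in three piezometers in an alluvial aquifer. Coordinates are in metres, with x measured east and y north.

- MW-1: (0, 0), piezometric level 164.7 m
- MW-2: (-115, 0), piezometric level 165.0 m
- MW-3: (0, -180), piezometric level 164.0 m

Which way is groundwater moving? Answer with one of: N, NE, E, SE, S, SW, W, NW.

∂h/∂x = (165.0 − 164.7) / (-115 − 0) = -0.002609
∂h/∂y = (164.0 − 164.7) / (-180 − 0) = +0.003889
Flow = −∇h = (+0.002609 east, -0.003889 north), which points southeast.

SE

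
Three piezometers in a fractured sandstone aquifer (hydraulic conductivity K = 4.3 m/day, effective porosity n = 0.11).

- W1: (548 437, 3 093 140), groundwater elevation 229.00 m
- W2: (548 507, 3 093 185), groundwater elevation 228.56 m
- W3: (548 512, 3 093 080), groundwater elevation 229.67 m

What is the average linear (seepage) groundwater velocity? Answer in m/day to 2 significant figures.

0.41 m/day

Differences from W1: to W2 (Δx, Δy, Δh) = (70, 45, -0.44); to W3 = (75, -60, +0.67).
Solve a·Δx + b·Δy = Δh: det = 70·(-60) − 75·45 = -7575.
∂h/∂x = [(-0.44)·(-60) − (+0.67)·45] / -7575 = +0.0004950
∂h/∂y = [70·(+0.67) − 75·(-0.44)] / -7575 = -0.01055
|∇h| = √(0.0004950² + -0.01055²) = 0.01056
Seepage velocity v = K·i/n = 4.3 × 0.01056 / 0.11 = 0.4128 m/day.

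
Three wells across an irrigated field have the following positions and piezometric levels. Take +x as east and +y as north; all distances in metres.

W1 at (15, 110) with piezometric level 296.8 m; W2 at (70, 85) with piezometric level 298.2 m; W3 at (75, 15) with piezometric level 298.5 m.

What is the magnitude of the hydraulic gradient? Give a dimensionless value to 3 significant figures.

With h = a·x + b·y + c and W1 as origin, the differences give:
  55·a + (-25)·b = +1.4
  60·a + (-95)·b = +1.7
Eliminate b (×(-95) and ×(-25), subtract): -3725·a = -90.50 → a = ∂h/∂x = +0.02430
Back-substitute: b = ∂h/∂y = -0.002550.
|∇h| = √(0.02430² + -0.002550²) = 0.02443

0.0244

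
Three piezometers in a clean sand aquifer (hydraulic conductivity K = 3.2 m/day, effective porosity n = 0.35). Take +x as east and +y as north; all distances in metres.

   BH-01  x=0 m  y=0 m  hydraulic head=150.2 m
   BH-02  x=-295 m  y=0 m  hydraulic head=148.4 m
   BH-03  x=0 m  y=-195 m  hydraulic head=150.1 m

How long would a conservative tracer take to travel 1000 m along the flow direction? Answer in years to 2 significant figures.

49 years

∂h/∂x = (148.4 − 150.2) / (-295 − 0) = +0.006102
∂h/∂y = (150.1 − 150.2) / (-195 − 0) = +0.0005128
|∇h| = √(0.006102² + 0.0005128²) = 0.006124
Seepage velocity v = K·i/n = 3.2 × 0.006124 / 0.35 = 0.05599 m/day.
t = 1000 / 0.05599 = 1.786e+04 days = 48.9 years.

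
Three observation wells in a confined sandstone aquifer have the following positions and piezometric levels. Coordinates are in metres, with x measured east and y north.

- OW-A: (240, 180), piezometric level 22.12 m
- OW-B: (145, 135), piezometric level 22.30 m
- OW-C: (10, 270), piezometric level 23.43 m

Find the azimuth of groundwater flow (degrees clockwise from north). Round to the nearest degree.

138°

With h = a·x + b·y + c and OW-A as origin, the differences give:
  (-95)·a + (-45)·b = +0.18
  (-230)·a + 90·b = +1.31
Eliminate b (×90 and ×(-45), subtract): -18900·a = 75.150 → a = ∂h/∂x = -0.003976
Back-substitute: b = ∂h/∂y = +0.004394.
Flow direction (−∇h) has components (+0.003976 E, -0.004394 N).
Azimuth = atan2(E, N) = atan2(+0.003976, -0.004394) = 137.9° ≈ 138°.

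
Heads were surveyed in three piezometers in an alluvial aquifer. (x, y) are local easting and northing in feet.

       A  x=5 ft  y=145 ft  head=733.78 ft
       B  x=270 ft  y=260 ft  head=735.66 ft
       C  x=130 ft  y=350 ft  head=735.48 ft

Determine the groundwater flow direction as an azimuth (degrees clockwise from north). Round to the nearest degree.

221°

Taking A as reference: B−A = (265, 115, +1.88); C−A = (125, 205, +1.70).
Solve a·Δx + b·Δy = Δh: det = 265·205 − 125·115 = 39950.
∂h/∂x = [(+1.88)·205 − (+1.70)·115] / 39950 = +0.004753
∂h/∂y = [265·(+1.70) − 125·(+1.88)] / 39950 = +0.005394
Flow direction (−∇h) has components (-0.004753 E, -0.005394 N).
Azimuth = atan2(E, N) = atan2(-0.004753, -0.005394) = 221.4° ≈ 221°.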